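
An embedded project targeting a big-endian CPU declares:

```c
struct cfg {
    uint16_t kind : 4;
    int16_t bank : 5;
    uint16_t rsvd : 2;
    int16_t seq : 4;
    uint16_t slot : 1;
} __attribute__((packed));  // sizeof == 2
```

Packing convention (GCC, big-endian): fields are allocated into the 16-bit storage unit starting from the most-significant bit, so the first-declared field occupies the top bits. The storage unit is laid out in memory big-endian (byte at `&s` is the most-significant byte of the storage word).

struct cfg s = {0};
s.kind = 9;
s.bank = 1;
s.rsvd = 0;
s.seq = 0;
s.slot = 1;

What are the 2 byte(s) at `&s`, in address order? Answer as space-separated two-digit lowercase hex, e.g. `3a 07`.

90 81

kind:4 = 9 → 0x9 << 12 → word 0x9000
bank:5 = 1 → 0x1 << 7 → word 0x9080
rsvd:2 = 0 → 0x0 << 5 → word 0x9080
seq:4 = 0 → 0x0 << 1 → word 0x9080
slot:1 = 1 → 0x1 << 0 → word 0x9081
word = 0x9081 → big-endian bytes:
  [0]=0x90  [1]=0x81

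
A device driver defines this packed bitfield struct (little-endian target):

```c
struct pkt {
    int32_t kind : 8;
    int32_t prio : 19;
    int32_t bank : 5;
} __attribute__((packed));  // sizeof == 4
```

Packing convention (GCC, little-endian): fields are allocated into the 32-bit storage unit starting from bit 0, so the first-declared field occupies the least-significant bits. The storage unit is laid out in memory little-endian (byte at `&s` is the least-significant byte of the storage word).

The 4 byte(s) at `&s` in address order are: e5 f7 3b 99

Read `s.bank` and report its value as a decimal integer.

-13

[0]=0xe5 [1]=0xf7 [2]=0x3b [3]=0x99 (little-endian) → word 0x993bf7e5
kind [0+:8] = (word>>0) & 0xff = 229
prio [8+:19] = (word>>8) & 0x7ffff = 80887
bank [27+:5] = (word>>27) & 0x1f = 19  ←
bank signed 5b, MSB=1: 19 - 32 = -13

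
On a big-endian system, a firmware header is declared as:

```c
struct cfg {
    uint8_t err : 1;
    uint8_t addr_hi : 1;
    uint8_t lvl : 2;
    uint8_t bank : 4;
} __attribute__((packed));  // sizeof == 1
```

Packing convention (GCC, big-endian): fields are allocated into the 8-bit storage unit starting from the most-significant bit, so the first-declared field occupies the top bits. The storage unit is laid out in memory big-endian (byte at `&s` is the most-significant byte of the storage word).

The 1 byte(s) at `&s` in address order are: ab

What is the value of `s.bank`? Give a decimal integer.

11

[0]=0xab (big-endian) → word 0xab
err:1 @ bit 7 → (0xab>>7)&0x1 = 0x1
addr_hi:1 @ bit 6 → (0xab>>6)&0x1 = 0x0
lvl:2 @ bit 4 → (0xab>>4)&0x3 = 0x2
bank:4 @ bit 0 → (0xab>>0)&0xf = 0xb  ←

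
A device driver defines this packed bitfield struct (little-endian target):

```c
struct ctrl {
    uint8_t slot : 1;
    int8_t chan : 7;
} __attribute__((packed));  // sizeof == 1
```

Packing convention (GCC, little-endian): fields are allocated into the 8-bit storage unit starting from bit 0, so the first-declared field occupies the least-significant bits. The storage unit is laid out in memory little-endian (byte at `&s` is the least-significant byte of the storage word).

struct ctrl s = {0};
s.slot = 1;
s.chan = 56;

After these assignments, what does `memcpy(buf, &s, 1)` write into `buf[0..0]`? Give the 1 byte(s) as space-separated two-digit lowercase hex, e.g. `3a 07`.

slot (1b) val=1 bits=0x1 at bit 0: 0x01
chan (7b) val=56 bits=0x38 at bit 1: 0x71
word = 0x71 → little-endian bytes:
  [0]=0x71

71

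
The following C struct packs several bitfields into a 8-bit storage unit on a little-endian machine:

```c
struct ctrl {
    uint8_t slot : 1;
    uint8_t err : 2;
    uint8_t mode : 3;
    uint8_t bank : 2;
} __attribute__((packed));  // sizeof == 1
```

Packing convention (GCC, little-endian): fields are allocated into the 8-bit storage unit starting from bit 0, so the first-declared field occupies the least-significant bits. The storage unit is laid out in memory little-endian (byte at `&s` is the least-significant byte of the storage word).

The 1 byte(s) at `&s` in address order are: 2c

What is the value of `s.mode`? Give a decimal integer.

[0]=0x2c (little-endian) → word 0x2c
slot:1 @ bit 0 → (0x2c>>0)&0x1 = 0x0
err:2 @ bit 1 → (0x2c>>1)&0x3 = 0x2
mode:3 @ bit 3 → (0x2c>>3)&0x7 = 0x5  ←
bank:2 @ bit 6 → (0x2c>>6)&0x3 = 0x0

5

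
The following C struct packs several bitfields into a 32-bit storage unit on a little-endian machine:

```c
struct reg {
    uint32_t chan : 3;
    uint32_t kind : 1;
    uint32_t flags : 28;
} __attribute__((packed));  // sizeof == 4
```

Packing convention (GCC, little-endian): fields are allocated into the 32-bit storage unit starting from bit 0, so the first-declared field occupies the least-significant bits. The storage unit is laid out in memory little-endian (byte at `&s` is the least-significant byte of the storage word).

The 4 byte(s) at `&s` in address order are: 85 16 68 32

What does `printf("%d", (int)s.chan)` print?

5

[0]=0x85 [1]=0x16 [2]=0x68 [3]=0x32 (little-endian) → word 0x32681685
chan:3 @ bit 0 → (0x32681685>>0)&0x7 = 0x5  ←
kind:1 @ bit 3 → (0x32681685>>3)&0x1 = 0x0
flags:28 @ bit 4 → (0x32681685>>4)&0xfffffff = 0x3268168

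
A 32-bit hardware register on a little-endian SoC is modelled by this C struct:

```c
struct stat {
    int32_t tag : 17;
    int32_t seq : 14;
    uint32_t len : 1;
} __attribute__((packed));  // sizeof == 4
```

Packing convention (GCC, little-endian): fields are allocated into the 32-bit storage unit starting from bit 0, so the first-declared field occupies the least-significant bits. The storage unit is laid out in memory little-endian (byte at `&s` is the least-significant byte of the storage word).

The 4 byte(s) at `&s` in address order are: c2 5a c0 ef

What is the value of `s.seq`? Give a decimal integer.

[0]=0xc2 [1]=0x5a [2]=0xc0 [3]=0xef (little-endian) → word 0xefc05ac2
tag [0+:17] = (word>>0) & 0x1ffff = 23234
seq [17+:14] = (word>>17) & 0x3fff = 14304  ←
len [31+:1] = (word>>31) & 0x1 = 1
seq signed 14b, MSB=1: 14304 - 16384 = -2080

-2080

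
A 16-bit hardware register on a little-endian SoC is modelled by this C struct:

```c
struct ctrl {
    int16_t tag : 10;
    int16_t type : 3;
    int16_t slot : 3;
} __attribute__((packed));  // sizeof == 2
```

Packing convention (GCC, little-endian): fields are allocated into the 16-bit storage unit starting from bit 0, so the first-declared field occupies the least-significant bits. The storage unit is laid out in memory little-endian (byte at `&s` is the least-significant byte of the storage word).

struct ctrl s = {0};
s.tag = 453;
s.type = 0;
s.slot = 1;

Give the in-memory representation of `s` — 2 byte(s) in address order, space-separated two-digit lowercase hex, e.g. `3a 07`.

[0+:10] tag=453 & 0x3ff = 0x1c5; word=0x01c5
[10+:3] type=0 & 0x7 = 0x0; word=0x01c5
[13+:3] slot=1 & 0x7 = 0x1; word=0x21c5
word = 0x21c5 → little-endian bytes:
  [0]=0xc5  [1]=0x21

c5 21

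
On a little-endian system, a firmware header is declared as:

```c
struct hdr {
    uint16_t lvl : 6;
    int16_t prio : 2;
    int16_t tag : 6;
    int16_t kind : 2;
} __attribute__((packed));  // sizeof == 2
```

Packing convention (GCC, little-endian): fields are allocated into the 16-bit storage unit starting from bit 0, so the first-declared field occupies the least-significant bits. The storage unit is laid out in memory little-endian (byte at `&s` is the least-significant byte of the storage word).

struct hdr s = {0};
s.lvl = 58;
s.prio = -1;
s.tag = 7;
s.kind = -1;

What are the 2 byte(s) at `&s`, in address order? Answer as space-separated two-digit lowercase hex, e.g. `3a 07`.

fa c7

lvl (6b) val=58 bits=0x3a at bit 0: 0x003a
prio (2b) val=-1 bits=0x3 at bit 6: 0x00fa
tag (6b) val=7 bits=0x7 at bit 8: 0x07fa
kind (2b) val=-1 bits=0x3 at bit 14: 0xc7fa
word = 0xc7fa → little-endian bytes:
  [0]=0xfa  [1]=0xc7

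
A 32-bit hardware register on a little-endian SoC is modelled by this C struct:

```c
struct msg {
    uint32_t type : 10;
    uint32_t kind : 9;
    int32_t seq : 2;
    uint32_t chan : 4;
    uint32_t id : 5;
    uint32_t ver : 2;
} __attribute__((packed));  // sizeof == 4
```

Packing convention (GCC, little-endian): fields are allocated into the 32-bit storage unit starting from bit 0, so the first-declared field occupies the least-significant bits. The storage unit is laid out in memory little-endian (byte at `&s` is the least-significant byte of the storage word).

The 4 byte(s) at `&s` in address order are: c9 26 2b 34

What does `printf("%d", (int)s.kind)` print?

201

[0]=0xc9 [1]=0x26 [2]=0x2b [3]=0x34 (little-endian) → word 0x342b26c9
type:10 @ bit 0 → (0x342b26c9>>0)&0x3ff = 0x2c9
kind:9 @ bit 10 → (0x342b26c9>>10)&0x1ff = 0xc9  ←
seq:2 @ bit 19 → (0x342b26c9>>19)&0x3 = 0x1
chan:4 @ bit 21 → (0x342b26c9>>21)&0xf = 0x1
id:5 @ bit 25 → (0x342b26c9>>25)&0x1f = 0x1a
ver:2 @ bit 30 → (0x342b26c9>>30)&0x3 = 0x0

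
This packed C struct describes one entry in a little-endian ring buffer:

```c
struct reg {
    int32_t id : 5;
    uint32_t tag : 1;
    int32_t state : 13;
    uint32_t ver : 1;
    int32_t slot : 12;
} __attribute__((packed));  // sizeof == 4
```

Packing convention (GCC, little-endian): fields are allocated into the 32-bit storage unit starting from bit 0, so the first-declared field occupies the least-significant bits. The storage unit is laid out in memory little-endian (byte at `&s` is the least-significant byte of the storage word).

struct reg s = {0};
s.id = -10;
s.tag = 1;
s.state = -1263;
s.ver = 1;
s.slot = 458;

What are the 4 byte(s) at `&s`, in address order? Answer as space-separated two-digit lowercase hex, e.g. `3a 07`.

id (5b) val=-10 bits=0x16 at bit 0: 0x00000016
tag (1b) val=1 bits=0x1 at bit 5: 0x00000036
state (13b) val=-1263 bits=0x1b11 at bit 6: 0x0006c476
ver (1b) val=1 bits=0x1 at bit 19: 0x000ec476
slot (12b) val=458 bits=0x1ca at bit 20: 0x1caec476
word = 0x1caec476 → little-endian bytes:
  [0]=0x76  [1]=0xc4  [2]=0xae  [3]=0x1c

76 c4 ae 1c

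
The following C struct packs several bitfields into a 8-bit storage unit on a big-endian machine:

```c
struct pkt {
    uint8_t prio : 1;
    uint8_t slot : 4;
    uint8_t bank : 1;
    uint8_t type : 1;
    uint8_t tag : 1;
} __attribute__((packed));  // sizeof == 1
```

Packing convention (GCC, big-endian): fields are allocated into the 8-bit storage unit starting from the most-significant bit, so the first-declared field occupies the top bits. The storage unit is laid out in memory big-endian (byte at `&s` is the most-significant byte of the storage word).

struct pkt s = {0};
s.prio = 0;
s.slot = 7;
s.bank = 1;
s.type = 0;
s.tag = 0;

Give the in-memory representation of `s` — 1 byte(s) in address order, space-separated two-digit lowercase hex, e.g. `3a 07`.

prio:1 = 0 → 0x0 << 7 → word 0x00
slot:4 = 7 → 0x7 << 3 → word 0x38
bank:1 = 1 → 0x1 << 2 → word 0x3c
type:1 = 0 → 0x0 << 1 → word 0x3c
tag:1 = 0 → 0x0 << 0 → word 0x3c
word = 0x3c → big-endian bytes:
  [0]=0x3c

3c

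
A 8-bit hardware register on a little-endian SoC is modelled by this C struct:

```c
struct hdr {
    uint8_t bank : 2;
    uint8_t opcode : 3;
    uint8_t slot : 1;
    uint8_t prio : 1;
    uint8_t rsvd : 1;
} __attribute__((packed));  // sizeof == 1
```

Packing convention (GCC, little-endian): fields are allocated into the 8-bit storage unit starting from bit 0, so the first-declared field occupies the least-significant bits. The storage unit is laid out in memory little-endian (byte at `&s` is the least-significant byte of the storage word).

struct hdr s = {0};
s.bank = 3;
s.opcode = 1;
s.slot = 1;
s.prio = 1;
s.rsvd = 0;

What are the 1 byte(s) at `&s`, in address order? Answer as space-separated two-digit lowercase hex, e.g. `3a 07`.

67

bank:2 = 3 → 0x3 << 0 → word 0x03
opcode:3 = 1 → 0x1 << 2 → word 0x07
slot:1 = 1 → 0x1 << 5 → word 0x27
prio:1 = 1 → 0x1 << 6 → word 0x67
rsvd:1 = 0 → 0x0 << 7 → word 0x67
word = 0x67 → little-endian bytes:
  [0]=0x67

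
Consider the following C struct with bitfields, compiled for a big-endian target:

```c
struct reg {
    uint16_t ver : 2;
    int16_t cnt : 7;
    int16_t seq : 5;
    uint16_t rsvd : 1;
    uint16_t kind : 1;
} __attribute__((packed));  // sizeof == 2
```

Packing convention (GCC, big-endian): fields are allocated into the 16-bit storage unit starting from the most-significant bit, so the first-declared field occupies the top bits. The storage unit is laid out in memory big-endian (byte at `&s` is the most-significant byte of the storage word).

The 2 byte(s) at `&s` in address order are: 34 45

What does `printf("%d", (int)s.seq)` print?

[0]=0x34 [1]=0x45 (big-endian) → word 0x3445
ver [14+:2] = (word>>14) & 0x3 = 0
cnt [7+:7] = (word>>7) & 0x7f = 104
seq [2+:5] = (word>>2) & 0x1f = 17  ←
rsvd [1+:1] = (word>>1) & 0x1 = 0
kind [0+:1] = (word>>0) & 0x1 = 1
seq signed 5b, MSB=1: 17 - 32 = -15

-15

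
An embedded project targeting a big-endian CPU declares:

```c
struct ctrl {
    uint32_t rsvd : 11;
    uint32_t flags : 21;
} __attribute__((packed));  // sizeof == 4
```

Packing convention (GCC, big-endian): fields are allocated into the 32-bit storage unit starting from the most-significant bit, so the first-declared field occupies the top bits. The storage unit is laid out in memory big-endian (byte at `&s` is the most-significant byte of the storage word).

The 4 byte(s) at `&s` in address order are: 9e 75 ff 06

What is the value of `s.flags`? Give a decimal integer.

[0]=0x9e [1]=0x75 [2]=0xff [3]=0x06 (big-endian) → word 0x9e75ff06
rsvd:11 @ bit 21 → (0x9e75ff06>>21)&0x7ff = 0x4f3
flags:21 @ bit 0 → (0x9e75ff06>>0)&0x1fffff = 0x15ff06  ←

1441542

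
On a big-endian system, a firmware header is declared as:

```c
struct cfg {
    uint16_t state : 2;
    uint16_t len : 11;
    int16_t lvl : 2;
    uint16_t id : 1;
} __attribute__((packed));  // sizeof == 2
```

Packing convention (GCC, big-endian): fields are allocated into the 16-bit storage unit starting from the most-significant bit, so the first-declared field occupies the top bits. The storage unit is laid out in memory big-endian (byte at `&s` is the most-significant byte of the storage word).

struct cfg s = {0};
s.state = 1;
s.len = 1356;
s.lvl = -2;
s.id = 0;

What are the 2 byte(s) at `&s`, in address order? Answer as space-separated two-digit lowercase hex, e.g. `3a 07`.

6a 64

state (2b) val=1 bits=0x1 at bit 14: 0x4000
len (11b) val=1356 bits=0x54c at bit 3: 0x6a60
lvl (2b) val=-2 bits=0x2 at bit 1: 0x6a64
id (1b) val=0 bits=0x0 at bit 0: 0x6a64
word = 0x6a64 → big-endian bytes:
  [0]=0x6a  [1]=0x64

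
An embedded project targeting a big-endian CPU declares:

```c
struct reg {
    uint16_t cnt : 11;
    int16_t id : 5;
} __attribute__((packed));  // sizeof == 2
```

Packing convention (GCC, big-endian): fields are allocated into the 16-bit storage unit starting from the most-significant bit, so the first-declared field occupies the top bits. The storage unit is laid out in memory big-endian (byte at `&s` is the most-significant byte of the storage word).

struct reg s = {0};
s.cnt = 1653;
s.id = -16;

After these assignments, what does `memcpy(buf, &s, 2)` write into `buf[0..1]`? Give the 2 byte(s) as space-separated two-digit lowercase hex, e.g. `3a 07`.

ce b0

[5+:11] cnt=1653 & 0x7ff = 0x675; word=0xcea0
[0+:5] id=-16 & 0x1f = 0x10; word=0xceb0
word = 0xceb0 → big-endian bytes:
  [0]=0xce  [1]=0xb0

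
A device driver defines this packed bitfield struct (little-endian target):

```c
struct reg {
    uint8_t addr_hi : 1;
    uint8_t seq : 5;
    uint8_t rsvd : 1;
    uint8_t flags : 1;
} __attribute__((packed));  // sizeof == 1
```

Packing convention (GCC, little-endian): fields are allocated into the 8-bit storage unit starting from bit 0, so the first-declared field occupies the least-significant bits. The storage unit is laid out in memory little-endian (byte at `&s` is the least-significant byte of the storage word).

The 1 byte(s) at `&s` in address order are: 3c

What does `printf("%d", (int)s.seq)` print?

[0]=0x3c (little-endian) → word 0x3c
addr_hi:1 @ bit 0 → (0x3c>>0)&0x1 = 0x0
seq:5 @ bit 1 → (0x3c>>1)&0x1f = 0x1e  ←
rsvd:1 @ bit 6 → (0x3c>>6)&0x1 = 0x0
flags:1 @ bit 7 → (0x3c>>7)&0x1 = 0x0

30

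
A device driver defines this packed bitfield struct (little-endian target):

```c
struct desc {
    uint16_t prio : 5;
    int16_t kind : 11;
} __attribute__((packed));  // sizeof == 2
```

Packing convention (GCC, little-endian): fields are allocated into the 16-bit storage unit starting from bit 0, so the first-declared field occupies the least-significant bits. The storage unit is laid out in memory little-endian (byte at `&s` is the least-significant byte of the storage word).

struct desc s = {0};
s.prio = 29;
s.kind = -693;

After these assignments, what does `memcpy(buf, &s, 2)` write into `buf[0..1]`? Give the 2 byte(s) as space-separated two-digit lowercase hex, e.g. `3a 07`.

prio:5 = 29 → 0x1d << 0 → word 0x001d
kind:11 = -693 → 0x54b << 5 → word 0xa97d
word = 0xa97d → little-endian bytes:
  [0]=0x7d  [1]=0xa9

7d a9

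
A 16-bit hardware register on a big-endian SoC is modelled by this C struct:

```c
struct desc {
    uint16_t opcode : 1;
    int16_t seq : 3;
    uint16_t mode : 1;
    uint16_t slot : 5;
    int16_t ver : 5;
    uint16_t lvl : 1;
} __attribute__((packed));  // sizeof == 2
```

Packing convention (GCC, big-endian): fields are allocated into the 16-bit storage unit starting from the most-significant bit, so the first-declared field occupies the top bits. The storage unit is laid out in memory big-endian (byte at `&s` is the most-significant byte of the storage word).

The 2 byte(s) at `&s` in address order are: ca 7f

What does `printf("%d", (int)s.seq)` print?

[0]=0xca [1]=0x7f (big-endian) → word 0xca7f
opcode [15+:1] = (word>>15) & 0x1 = 1
seq [12+:3] = (word>>12) & 0x7 = 4  ←
mode [11+:1] = (word>>11) & 0x1 = 1
slot [6+:5] = (word>>6) & 0x1f = 9
ver [1+:5] = (word>>1) & 0x1f = 31
lvl [0+:1] = (word>>0) & 0x1 = 1
seq signed 3b, MSB=1: 4 - 8 = -4

-4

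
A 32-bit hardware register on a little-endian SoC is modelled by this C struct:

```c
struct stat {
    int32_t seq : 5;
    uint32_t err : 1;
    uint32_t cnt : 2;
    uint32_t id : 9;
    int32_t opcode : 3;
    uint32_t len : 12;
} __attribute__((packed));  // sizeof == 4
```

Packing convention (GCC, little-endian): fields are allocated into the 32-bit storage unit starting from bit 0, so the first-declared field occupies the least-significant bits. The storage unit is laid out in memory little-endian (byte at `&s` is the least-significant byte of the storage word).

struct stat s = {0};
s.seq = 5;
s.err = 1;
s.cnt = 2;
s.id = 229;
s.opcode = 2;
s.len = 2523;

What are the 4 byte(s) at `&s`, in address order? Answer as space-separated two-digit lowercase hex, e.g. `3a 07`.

a5 e5 b4 9d

[0+:5] seq=5 & 0x1f = 0x5; word=0x00000005
[5+:1] err=1 & 0x1 = 0x1; word=0x00000025
[6+:2] cnt=2 & 0x3 = 0x2; word=0x000000a5
[8+:9] id=229 & 0x1ff = 0xe5; word=0x0000e5a5
[17+:3] opcode=2 & 0x7 = 0x2; word=0x0004e5a5
[20+:12] len=2523 & 0xfff = 0x9db; word=0x9db4e5a5
word = 0x9db4e5a5 → little-endian bytes:
  [0]=0xa5  [1]=0xe5  [2]=0xb4  [3]=0x9d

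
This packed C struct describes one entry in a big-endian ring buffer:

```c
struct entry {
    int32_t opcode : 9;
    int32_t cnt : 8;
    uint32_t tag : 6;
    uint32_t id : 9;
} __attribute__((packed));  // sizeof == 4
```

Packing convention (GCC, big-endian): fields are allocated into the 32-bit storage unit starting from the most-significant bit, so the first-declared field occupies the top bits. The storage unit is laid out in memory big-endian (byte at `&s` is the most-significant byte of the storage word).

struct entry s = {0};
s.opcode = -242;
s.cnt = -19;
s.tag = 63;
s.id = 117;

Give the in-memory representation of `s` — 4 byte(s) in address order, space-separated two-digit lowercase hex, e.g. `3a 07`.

[23+:9] opcode=-242 & 0x1ff = 0x10e; word=0x87000000
[15+:8] cnt=-19 & 0xff = 0xed; word=0x87768000
[9+:6] tag=63 & 0x3f = 0x3f; word=0x8776fe00
[0+:9] id=117 & 0x1ff = 0x75; word=0x8776fe75
word = 0x8776fe75 → big-endian bytes:
  [0]=0x87  [1]=0x76  [2]=0xfe  [3]=0x75

87 76 fe 75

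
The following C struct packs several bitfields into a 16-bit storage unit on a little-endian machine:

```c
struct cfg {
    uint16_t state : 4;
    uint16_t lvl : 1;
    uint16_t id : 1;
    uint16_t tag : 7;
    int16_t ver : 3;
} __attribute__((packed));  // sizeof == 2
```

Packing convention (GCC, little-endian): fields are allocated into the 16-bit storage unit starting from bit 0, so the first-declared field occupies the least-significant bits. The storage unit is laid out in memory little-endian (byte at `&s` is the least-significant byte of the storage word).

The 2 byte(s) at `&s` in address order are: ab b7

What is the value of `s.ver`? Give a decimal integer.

[0]=0xab [1]=0xb7 (little-endian) → word 0xb7ab
state [0+:4] = (word>>0) & 0xf = 11
lvl [4+:1] = (word>>4) & 0x1 = 0
id [5+:1] = (word>>5) & 0x1 = 1
tag [6+:7] = (word>>6) & 0x7f = 94
ver [13+:3] = (word>>13) & 0x7 = 5  ←
ver signed 3b, MSB=1: 5 - 8 = -3

-3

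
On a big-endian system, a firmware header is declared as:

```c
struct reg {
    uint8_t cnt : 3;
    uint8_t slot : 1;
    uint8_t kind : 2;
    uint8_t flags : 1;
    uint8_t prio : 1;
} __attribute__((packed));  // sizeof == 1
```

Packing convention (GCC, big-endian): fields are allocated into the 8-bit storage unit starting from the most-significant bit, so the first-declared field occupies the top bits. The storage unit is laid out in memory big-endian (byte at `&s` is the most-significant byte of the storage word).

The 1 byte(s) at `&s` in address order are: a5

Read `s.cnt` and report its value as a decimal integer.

[0]=0xa5 (big-endian) → word 0xa5
cnt:3 @ bit 5 → (0xa5>>5)&0x7 = 0x5  ←
slot:1 @ bit 4 → (0xa5>>4)&0x1 = 0x0
kind:2 @ bit 2 → (0xa5>>2)&0x3 = 0x1
flags:1 @ bit 1 → (0xa5>>1)&0x1 = 0x0
prio:1 @ bit 0 → (0xa5>>0)&0x1 = 0x1

5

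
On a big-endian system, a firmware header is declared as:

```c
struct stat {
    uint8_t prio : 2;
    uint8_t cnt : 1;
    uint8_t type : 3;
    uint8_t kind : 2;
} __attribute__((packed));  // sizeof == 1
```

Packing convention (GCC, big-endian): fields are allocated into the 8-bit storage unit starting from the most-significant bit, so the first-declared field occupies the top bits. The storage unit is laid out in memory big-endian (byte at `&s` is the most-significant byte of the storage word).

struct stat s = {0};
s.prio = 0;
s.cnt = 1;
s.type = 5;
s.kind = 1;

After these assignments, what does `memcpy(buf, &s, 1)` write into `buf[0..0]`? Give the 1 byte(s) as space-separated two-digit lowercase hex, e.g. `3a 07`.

prio:2 = 0 → 0x0 << 6 → word 0x00
cnt:1 = 1 → 0x1 << 5 → word 0x20
type:3 = 5 → 0x5 << 2 → word 0x34
kind:2 = 1 → 0x1 << 0 → word 0x35
word = 0x35 → big-endian bytes:
  [0]=0x35

35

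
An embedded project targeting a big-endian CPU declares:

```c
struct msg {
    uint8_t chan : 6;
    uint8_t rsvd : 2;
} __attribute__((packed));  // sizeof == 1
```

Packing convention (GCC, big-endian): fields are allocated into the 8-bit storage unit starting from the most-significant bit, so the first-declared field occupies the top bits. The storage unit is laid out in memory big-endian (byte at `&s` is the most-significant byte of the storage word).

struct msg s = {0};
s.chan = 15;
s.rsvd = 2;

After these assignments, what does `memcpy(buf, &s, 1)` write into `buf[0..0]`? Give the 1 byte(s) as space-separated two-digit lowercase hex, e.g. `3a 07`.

[2+:6] chan=15 & 0x3f = 0xf; word=0x3c
[0+:2] rsvd=2 & 0x3 = 0x2; word=0x3e
word = 0x3e → big-endian bytes:
  [0]=0x3e

3e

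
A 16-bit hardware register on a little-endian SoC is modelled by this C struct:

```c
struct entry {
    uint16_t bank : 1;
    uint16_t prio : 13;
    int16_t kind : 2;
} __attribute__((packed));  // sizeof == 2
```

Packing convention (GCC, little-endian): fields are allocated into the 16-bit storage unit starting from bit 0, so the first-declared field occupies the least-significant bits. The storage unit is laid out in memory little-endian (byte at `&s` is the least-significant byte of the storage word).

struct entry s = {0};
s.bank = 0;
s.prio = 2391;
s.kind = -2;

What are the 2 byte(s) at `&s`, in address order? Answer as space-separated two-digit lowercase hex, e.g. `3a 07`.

ae 92

bank (1b) val=0 bits=0x0 at bit 0: 0x0000
prio (13b) val=2391 bits=0x957 at bit 1: 0x12ae
kind (2b) val=-2 bits=0x2 at bit 14: 0x92ae
word = 0x92ae → little-endian bytes:
  [0]=0xae  [1]=0x92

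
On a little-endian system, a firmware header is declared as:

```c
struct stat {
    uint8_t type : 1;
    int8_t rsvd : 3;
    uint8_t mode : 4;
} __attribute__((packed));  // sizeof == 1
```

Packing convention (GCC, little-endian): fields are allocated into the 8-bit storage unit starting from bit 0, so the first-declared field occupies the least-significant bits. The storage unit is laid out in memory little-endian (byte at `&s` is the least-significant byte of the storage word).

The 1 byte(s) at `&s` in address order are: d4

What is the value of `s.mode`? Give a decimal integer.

13

[0]=0xd4 (little-endian) → word 0xd4
type [0+:1] = (word>>0) & 0x1 = 0
rsvd [1+:3] = (word>>1) & 0x7 = 2
mode [4+:4] = (word>>4) & 0xf = 13  ←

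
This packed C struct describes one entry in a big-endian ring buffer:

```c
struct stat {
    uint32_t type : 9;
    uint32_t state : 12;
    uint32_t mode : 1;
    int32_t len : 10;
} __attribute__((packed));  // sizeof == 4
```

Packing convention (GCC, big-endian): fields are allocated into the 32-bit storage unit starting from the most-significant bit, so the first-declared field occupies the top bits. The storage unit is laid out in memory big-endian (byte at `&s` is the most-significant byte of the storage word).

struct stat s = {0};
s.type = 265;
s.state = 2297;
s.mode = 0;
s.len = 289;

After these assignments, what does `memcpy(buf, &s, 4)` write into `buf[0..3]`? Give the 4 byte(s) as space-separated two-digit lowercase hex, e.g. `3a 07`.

type:9 = 265 → 0x109 << 23 → word 0x84800000
state:12 = 2297 → 0x8f9 << 11 → word 0x84c7c800
mode:1 = 0 → 0x0 << 10 → word 0x84c7c800
len:10 = 289 → 0x121 << 0 → word 0x84c7c921
word = 0x84c7c921 → big-endian bytes:
  [0]=0x84  [1]=0xc7  [2]=0xc9  [3]=0x21

84 c7 c9 21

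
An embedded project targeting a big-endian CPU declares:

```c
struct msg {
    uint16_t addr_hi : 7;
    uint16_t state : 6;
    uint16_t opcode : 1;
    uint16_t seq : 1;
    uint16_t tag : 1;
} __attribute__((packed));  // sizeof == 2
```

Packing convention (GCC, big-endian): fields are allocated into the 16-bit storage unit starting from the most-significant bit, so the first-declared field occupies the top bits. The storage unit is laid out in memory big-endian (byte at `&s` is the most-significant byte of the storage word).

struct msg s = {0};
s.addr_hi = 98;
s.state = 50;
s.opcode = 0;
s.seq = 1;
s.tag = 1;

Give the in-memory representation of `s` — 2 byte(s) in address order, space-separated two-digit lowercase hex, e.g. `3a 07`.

c5 93

addr_hi (7b) val=98 bits=0x62 at bit 9: 0xc400
state (6b) val=50 bits=0x32 at bit 3: 0xc590
opcode (1b) val=0 bits=0x0 at bit 2: 0xc590
seq (1b) val=1 bits=0x1 at bit 1: 0xc592
tag (1b) val=1 bits=0x1 at bit 0: 0xc593
word = 0xc593 → big-endian bytes:
  [0]=0xc5  [1]=0x93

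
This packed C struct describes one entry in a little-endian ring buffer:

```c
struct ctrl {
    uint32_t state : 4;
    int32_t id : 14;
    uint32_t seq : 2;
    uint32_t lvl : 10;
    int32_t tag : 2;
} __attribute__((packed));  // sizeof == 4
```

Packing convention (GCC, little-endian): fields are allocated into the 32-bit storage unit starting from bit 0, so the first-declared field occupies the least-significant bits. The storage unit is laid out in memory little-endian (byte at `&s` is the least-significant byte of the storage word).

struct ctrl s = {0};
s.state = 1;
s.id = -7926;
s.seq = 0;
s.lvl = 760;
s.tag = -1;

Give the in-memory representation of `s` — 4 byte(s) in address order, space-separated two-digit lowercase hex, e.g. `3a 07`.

state (4b) val=1 bits=0x1 at bit 0: 0x00000001
id (14b) val=-7926 bits=0x210a at bit 4: 0x000210a1
seq (2b) val=0 bits=0x0 at bit 18: 0x000210a1
lvl (10b) val=760 bits=0x2f8 at bit 20: 0x2f8210a1
tag (2b) val=-1 bits=0x3 at bit 30: 0xef8210a1
word = 0xef8210a1 → little-endian bytes:
  [0]=0xa1  [1]=0x10  [2]=0x82  [3]=0xef

a1 10 82 ef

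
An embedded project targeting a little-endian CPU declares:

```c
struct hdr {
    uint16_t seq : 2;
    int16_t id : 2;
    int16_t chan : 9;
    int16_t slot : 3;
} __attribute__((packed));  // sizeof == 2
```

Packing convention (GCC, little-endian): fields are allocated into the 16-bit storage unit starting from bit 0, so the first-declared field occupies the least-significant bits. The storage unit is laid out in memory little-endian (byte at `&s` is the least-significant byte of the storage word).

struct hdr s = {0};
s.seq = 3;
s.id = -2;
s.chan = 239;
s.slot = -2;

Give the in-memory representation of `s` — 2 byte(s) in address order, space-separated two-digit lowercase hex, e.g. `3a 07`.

fb ce

seq:2 = 3 → 0x3 << 0 → word 0x0003
id:2 = -2 → 0x2 << 2 → word 0x000b
chan:9 = 239 → 0xef << 4 → word 0x0efb
slot:3 = -2 → 0x6 << 13 → word 0xcefb
word = 0xcefb → little-endian bytes:
  [0]=0xfb  [1]=0xce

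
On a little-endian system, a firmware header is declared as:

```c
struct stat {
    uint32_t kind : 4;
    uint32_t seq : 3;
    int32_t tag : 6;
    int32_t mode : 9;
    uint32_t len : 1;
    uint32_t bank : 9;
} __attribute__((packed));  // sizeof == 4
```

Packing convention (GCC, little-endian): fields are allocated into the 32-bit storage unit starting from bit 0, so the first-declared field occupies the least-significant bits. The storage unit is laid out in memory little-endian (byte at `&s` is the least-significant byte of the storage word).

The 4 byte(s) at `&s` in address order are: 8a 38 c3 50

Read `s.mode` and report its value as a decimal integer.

25

[0]=0x8a [1]=0x38 [2]=0xc3 [3]=0x50 (little-endian) → word 0x50c3388a
kind [0+:4] = (word>>0) & 0xf = 10
seq [4+:3] = (word>>4) & 0x7 = 0
tag [7+:6] = (word>>7) & 0x3f = 49
mode [13+:9] = (word>>13) & 0x1ff = 25  ←
len [22+:1] = (word>>22) & 0x1 = 1
bank [23+:9] = (word>>23) & 0x1ff = 161
mode signed 9b, MSB=0: value = 25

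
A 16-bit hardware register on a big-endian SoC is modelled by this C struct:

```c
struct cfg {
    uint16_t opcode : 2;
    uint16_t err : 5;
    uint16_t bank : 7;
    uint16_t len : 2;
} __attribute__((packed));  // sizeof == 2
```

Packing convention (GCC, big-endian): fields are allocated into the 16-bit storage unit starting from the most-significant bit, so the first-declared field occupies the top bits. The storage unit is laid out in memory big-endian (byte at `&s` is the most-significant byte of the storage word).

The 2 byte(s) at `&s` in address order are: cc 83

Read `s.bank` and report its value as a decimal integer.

32

[0]=0xcc [1]=0x83 (big-endian) → word 0xcc83
opcode [14+:2] = (word>>14) & 0x3 = 3
err [9+:5] = (word>>9) & 0x1f = 6
bank [2+:7] = (word>>2) & 0x7f = 32  ←
len [0+:2] = (word>>0) & 0x3 = 3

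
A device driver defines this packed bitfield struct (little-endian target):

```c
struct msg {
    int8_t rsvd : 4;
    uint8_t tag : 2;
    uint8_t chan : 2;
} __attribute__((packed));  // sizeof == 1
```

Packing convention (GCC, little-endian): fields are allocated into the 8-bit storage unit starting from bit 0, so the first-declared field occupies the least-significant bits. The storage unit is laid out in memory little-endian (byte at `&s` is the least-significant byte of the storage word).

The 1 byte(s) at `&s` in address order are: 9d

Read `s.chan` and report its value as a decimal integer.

2

[0]=0x9d (little-endian) → word 0x9d
rsvd:4 @ bit 0 → (0x9d>>0)&0xf = 0xd
tag:2 @ bit 4 → (0x9d>>4)&0x3 = 0x1
chan:2 @ bit 6 → (0x9d>>6)&0x3 = 0x2  ←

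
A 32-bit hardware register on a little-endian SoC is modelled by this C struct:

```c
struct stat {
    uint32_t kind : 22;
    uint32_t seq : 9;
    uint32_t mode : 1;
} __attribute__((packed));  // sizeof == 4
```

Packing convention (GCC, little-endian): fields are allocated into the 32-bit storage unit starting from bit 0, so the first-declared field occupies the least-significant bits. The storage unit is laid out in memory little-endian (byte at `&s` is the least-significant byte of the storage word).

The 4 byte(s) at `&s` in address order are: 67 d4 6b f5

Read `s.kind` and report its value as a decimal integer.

2872423

[0]=0x67 [1]=0xd4 [2]=0x6b [3]=0xf5 (little-endian) → word 0xf56bd467
kind:22 @ bit 0 → (0xf56bd467>>0)&0x3fffff = 0x2bd467  ←
seq:9 @ bit 22 → (0xf56bd467>>22)&0x1ff = 0x1d5
mode:1 @ bit 31 → (0xf56bd467>>31)&0x1 = 0x1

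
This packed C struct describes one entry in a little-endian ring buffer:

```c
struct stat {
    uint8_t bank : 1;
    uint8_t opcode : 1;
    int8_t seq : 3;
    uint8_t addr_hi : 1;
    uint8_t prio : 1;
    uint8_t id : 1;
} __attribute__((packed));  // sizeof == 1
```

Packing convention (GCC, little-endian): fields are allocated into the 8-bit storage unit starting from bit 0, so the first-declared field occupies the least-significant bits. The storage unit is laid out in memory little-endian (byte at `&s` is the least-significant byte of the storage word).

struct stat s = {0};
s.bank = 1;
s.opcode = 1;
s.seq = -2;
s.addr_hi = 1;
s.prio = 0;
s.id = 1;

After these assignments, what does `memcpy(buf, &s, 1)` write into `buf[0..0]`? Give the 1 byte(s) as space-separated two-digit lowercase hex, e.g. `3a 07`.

bb

bank:1 = 1 → 0x1 << 0 → word 0x01
opcode:1 = 1 → 0x1 << 1 → word 0x03
seq:3 = -2 → 0x6 << 2 → word 0x1b
addr_hi:1 = 1 → 0x1 << 5 → word 0x3b
prio:1 = 0 → 0x0 << 6 → word 0x3b
id:1 = 1 → 0x1 << 7 → word 0xbb
word = 0xbb → little-endian bytes:
  [0]=0xbb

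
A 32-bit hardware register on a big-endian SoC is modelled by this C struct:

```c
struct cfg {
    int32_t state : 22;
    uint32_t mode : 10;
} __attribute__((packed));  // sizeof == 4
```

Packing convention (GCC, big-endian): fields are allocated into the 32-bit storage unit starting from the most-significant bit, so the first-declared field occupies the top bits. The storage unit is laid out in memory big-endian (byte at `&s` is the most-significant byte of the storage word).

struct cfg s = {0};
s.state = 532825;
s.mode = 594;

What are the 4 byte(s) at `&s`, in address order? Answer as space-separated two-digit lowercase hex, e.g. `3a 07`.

20 85 66 52

[10+:22] state=532825 & 0x3fffff = 0x82159; word=0x20856400
[0+:10] mode=594 & 0x3ff = 0x252; word=0x20856652
word = 0x20856652 → big-endian bytes:
  [0]=0x20  [1]=0x85  [2]=0x66  [3]=0x52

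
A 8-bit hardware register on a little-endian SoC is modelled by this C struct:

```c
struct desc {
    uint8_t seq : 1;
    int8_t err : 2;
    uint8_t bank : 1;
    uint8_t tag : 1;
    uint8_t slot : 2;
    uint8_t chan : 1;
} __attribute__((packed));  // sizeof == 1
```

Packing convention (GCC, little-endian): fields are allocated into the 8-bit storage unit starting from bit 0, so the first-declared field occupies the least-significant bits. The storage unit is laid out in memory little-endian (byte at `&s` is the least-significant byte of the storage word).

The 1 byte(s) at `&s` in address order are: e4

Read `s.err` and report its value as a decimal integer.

-2

[0]=0xe4 (little-endian) → word 0xe4
seq [0+:1] = (word>>0) & 0x1 = 0
err [1+:2] = (word>>1) & 0x3 = 2  ←
bank [3+:1] = (word>>3) & 0x1 = 0
tag [4+:1] = (word>>4) & 0x1 = 0
slot [5+:2] = (word>>5) & 0x3 = 3
chan [7+:1] = (word>>7) & 0x1 = 1
err signed 2b, MSB=1: 2 - 4 = -2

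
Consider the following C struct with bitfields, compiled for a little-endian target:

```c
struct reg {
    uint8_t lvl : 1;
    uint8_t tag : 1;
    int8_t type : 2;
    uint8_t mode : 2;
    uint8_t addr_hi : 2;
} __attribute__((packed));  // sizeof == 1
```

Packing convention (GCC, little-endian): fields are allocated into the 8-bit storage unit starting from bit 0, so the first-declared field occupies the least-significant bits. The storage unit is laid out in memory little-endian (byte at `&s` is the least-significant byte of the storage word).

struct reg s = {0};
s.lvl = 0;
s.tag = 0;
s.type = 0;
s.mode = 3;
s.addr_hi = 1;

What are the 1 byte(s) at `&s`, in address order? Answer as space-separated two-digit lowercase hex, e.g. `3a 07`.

lvl (1b) val=0 bits=0x0 at bit 0: 0x00
tag (1b) val=0 bits=0x0 at bit 1: 0x00
type (2b) val=0 bits=0x0 at bit 2: 0x00
mode (2b) val=3 bits=0x3 at bit 4: 0x30
addr_hi (2b) val=1 bits=0x1 at bit 6: 0x70
word = 0x70 → little-endian bytes:
  [0]=0x70

70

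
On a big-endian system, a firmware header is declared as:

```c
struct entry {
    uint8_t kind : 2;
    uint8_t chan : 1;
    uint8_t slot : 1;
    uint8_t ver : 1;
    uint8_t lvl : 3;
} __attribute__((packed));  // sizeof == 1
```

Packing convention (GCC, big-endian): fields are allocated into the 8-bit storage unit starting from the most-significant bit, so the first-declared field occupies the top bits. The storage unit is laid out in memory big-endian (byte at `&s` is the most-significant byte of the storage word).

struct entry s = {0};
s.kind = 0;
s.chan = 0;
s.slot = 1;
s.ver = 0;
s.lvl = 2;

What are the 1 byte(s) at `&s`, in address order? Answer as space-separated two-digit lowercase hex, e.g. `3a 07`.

12

kind:2 = 0 → 0x0 << 6 → word 0x00
chan:1 = 0 → 0x0 << 5 → word 0x00
slot:1 = 1 → 0x1 << 4 → word 0x10
ver:1 = 0 → 0x0 << 3 → word 0x10
lvl:3 = 2 → 0x2 << 0 → word 0x12
word = 0x12 → big-endian bytes:
  [0]=0x12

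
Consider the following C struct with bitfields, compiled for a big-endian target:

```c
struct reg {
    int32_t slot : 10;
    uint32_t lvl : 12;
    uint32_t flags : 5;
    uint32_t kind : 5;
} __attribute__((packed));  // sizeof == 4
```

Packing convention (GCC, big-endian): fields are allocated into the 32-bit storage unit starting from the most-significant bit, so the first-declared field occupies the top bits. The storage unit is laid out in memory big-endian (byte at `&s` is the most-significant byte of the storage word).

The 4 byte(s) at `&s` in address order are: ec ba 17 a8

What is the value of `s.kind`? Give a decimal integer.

8

[0]=0xec [1]=0xba [2]=0x17 [3]=0xa8 (big-endian) → word 0xecba17a8
slot:10 @ bit 22 → (0xecba17a8>>22)&0x3ff = 0x3b2
lvl:12 @ bit 10 → (0xecba17a8>>10)&0xfff = 0xe85
flags:5 @ bit 5 → (0xecba17a8>>5)&0x1f = 0x1d
kind:5 @ bit 0 → (0xecba17a8>>0)&0x1f = 0x8  ←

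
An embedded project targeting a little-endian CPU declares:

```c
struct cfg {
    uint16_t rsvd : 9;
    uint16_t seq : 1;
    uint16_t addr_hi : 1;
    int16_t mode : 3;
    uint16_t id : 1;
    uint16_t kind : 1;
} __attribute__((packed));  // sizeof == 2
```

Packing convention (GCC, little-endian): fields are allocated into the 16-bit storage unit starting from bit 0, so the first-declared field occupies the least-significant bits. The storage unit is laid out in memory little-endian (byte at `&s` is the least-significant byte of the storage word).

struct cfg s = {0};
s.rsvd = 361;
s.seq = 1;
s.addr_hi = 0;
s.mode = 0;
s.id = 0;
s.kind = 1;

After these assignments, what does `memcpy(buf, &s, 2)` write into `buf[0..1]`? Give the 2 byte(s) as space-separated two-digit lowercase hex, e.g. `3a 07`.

rsvd (9b) val=361 bits=0x169 at bit 0: 0x0169
seq (1b) val=1 bits=0x1 at bit 9: 0x0369
addr_hi (1b) val=0 bits=0x0 at bit 10: 0x0369
mode (3b) val=0 bits=0x0 at bit 11: 0x0369
id (1b) val=0 bits=0x0 at bit 14: 0x0369
kind (1b) val=1 bits=0x1 at bit 15: 0x8369
word = 0x8369 → little-endian bytes:
  [0]=0x69  [1]=0x83

69 83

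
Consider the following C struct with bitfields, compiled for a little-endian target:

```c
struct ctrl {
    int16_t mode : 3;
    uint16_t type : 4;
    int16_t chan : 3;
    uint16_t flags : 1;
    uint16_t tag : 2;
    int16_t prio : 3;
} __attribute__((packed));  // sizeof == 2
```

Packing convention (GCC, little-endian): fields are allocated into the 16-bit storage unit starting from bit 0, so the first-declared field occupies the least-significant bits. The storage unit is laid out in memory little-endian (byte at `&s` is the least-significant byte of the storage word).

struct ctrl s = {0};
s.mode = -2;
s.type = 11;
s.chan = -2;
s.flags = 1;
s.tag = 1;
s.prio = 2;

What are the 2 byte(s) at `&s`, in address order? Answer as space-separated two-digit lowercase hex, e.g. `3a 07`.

mode (3b) val=-2 bits=0x6 at bit 0: 0x0006
type (4b) val=11 bits=0xb at bit 3: 0x005e
chan (3b) val=-2 bits=0x6 at bit 7: 0x035e
flags (1b) val=1 bits=0x1 at bit 10: 0x075e
tag (2b) val=1 bits=0x1 at bit 11: 0x0f5e
prio (3b) val=2 bits=0x2 at bit 13: 0x4f5e
word = 0x4f5e → little-endian bytes:
  [0]=0x5e  [1]=0x4f

5e 4f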